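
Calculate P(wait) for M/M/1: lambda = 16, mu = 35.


P(wait) = rho = lambda/mu = 16/35 = 0.4571

0.4571


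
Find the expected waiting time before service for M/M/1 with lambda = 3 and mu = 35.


rho = 3/35; Wq = rho/(mu - lambda) = 0.0027 hours

0.0027 hours


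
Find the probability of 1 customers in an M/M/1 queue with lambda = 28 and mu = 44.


rho = 28/44; P(n) = (1-rho)*rho^n = (1-28/44)*(28/44)^1 = 0.2314

0.2314


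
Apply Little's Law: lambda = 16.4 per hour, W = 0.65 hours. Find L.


L = lambda * W = 16.4 * 0.65 = 10.66

10.66


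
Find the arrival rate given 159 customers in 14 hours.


lambda = total arrivals / time = 159 / 14 = 11.36 per hour

11.36 per hour


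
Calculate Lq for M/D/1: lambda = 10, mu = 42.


M/D/1: Lq = rho^2 / (2*(1-rho)) where rho = 10/42; Lq = 0.04

0.04


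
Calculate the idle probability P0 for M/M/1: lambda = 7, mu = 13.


P0 = 1 - rho = 1 - 7/13 = 0.4615

0.4615


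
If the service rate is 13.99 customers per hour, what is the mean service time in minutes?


Mean service time = 60/mu = 60/13.99 = 4.29 minutes

4.29 minutes


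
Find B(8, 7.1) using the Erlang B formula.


B(N,A) = (A^N/N!) / sum(A^k/k!, k=0..N) with N=8, A=7.1 = 0.1846

0.1846


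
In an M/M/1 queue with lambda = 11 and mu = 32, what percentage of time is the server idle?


Idle fraction = (1 - rho) * 100 = (1 - 11/32) * 100 = 65.6%

65.6%


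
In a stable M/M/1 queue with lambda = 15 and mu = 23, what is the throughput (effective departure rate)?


For a stable queue (lambda < mu), throughput = lambda = 15 per hour

15 per hour


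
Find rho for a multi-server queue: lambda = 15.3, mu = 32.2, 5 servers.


rho = lambda / (c * mu) = 15.3 / (5 * 32.2) = 0.095

0.095


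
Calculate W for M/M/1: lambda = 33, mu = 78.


W = 1/(mu - lambda) = 1/(78 - 33) = 0.0222 hours

0.0222 hours


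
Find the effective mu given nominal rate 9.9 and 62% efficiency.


Effective rate = mu * efficiency = 9.9 * 0.62 = 6.14 per hour

6.14 per hour


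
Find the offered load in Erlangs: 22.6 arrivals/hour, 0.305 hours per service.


Offered load a = lambda * E[S] = 22.6 * 0.305 = 6.89 Erlangs

6.89 Erlangs


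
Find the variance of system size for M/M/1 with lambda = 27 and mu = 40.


rho = 27/40; Var(N) = rho/(1-rho)^2 = 6.39

6.39


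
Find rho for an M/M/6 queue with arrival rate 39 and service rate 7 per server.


rho = lambda/(c*mu) = 39/(6*7) = 0.9286

0.9286


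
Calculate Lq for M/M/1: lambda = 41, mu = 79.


rho = 41/79; Lq = rho^2/(1-rho) = 0.56

0.56


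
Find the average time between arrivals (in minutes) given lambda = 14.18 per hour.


Mean interarrival time = 60/lambda = 60/14.18 = 4.23 minutes

4.23 minutes


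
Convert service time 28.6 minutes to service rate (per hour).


mu = 60 / avg_service_time = 60 / 28.6 = 2.1 per hour

2.1 per hour


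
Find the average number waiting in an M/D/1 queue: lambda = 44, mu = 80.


M/D/1: Lq = rho^2 / (2*(1-rho)) where rho = 44/80; Lq = 0.34

0.34


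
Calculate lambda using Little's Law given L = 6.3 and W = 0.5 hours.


lambda = L / W = 6.3 / 0.5 = 12.6 per hour

12.6 per hour


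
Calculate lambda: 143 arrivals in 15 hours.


lambda = total arrivals / time = 143 / 15 = 9.53 per hour

9.53 per hour


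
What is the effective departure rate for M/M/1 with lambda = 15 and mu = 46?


For a stable queue (lambda < mu), throughput = lambda = 15 per hour

15 per hour


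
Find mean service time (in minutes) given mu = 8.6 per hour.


Mean service time = 60/mu = 60/8.6 = 6.98 minutes

6.98 minutes


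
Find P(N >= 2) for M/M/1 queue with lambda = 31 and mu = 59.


P(N >= 2) = rho^2 = (31/59)^2 = 0.2761

0.2761


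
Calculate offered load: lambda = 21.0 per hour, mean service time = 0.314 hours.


Offered load a = lambda * E[S] = 21.0 * 0.314 = 6.59 Erlangs

6.59 Erlangs


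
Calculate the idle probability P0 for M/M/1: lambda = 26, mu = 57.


P0 = 1 - rho = 1 - 26/57 = 0.5439

0.5439


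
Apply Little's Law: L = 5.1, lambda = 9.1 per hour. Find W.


W = L / lambda = 5.1 / 9.1 = 0.5604 hours

0.5604 hours


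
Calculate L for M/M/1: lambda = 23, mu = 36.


rho = 23/36; L = rho/(1-rho) = 1.77

1.77


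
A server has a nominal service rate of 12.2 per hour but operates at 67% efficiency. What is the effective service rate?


Effective rate = mu * efficiency = 12.2 * 0.67 = 8.17 per hour

8.17 per hour


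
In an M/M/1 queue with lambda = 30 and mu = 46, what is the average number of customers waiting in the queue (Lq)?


rho = 30/46; Lq = rho^2/(1-rho) = 1.22

1.22


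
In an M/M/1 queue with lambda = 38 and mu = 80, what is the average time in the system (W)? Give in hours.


W = 1/(mu - lambda) = 1/(80 - 38) = 0.0238 hours

0.0238 hours


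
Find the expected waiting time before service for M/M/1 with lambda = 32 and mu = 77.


rho = 32/77; Wq = rho/(mu - lambda) = 0.0092 hours

0.0092 hours


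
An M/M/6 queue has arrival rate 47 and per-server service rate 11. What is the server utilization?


rho = lambda/(c*mu) = 47/(6*11) = 0.7121

0.7121


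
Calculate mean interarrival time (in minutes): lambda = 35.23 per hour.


Mean interarrival time = 60/lambda = 60/35.23 = 1.7 minutes

1.7 minutes


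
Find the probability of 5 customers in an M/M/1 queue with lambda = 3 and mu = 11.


rho = 3/11; P(n) = (1-rho)*rho^n = (1-3/11)*(3/11)^5 = 0.0011

0.0011


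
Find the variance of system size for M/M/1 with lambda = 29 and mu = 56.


rho = 29/56; Var(N) = rho/(1-rho)^2 = 2.23

2.23


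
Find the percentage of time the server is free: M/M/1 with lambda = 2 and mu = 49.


Idle fraction = (1 - rho) * 100 = (1 - 2/49) * 100 = 95.9%

95.9%


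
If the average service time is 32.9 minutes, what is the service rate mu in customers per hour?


mu = 60 / avg_service_time = 60 / 32.9 = 1.82 per hour

1.82 per hour


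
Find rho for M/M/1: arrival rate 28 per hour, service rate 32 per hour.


rho = lambda/mu = 28/32 = 0.875

0.875


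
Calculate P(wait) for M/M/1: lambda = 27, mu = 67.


P(wait) = rho = lambda/mu = 27/67 = 0.403

0.403


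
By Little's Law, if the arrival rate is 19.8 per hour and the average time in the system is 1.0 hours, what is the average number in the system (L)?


L = lambda * W = 19.8 * 1.0 = 19.8

19.8


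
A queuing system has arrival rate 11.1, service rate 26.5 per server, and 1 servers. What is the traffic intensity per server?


rho = lambda / (c * mu) = 11.1 / (1 * 26.5) = 0.4189

0.4189


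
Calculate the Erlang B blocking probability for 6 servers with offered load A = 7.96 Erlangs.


B(N,A) = (A^N/N!) / sum(A^k/k!, k=0..N) with N=6, A=7.96 = 0.3876

0.3876


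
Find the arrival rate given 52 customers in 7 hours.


lambda = total arrivals / time = 52 / 7 = 7.43 per hour

7.43 per hour


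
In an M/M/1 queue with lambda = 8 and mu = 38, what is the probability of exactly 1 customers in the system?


rho = 8/38; P(n) = (1-rho)*rho^n = (1-8/38)*(8/38)^1 = 0.1662

0.1662


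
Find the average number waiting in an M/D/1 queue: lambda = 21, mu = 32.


M/D/1: Lq = rho^2 / (2*(1-rho)) where rho = 21/32; Lq = 0.63

0.63


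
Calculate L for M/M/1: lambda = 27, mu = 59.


rho = 27/59; L = rho/(1-rho) = 0.84

0.84


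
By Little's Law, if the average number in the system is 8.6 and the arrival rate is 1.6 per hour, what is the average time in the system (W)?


W = L / lambda = 8.6 / 1.6 = 5.375 hours

5.375 hours


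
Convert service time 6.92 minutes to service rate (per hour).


mu = 60 / avg_service_time = 60 / 6.92 = 8.67 per hour

8.67 per hour


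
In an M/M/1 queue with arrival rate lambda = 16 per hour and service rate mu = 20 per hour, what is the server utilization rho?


rho = lambda/mu = 16/20 = 0.8

0.8


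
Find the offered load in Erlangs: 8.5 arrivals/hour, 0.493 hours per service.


Offered load a = lambda * E[S] = 8.5 * 0.493 = 4.19 Erlangs

4.19 Erlangs


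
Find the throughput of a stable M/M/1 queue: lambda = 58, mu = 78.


For a stable queue (lambda < mu), throughput = lambda = 58 per hour

58 per hour


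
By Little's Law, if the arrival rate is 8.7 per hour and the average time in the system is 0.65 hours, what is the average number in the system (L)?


L = lambda * W = 8.7 * 0.65 = 5.66

5.66


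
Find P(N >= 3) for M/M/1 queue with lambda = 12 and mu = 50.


P(N >= 3) = rho^3 = (12/50)^3 = 0.0138

0.0138


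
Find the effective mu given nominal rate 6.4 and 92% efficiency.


Effective rate = mu * efficiency = 6.4 * 0.92 = 5.89 per hour

5.89 per hour


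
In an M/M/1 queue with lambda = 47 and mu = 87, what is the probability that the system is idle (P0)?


P0 = 1 - rho = 1 - 47/87 = 0.4598

0.4598


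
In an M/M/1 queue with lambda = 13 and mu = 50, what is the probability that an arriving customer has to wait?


P(wait) = rho = lambda/mu = 13/50 = 0.26

0.26


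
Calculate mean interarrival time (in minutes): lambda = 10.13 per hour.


Mean interarrival time = 60/lambda = 60/10.13 = 5.92 minutes

5.92 minutes


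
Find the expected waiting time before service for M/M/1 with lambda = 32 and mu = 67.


rho = 32/67; Wq = rho/(mu - lambda) = 0.0136 hours

0.0136 hours


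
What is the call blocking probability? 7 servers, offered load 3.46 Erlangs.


B(N,A) = (A^N/N!) / sum(A^k/k!, k=0..N) with N=7, A=3.46 = 0.038

0.038


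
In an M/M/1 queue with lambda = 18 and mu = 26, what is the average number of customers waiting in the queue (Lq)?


rho = 18/26; Lq = rho^2/(1-rho) = 1.56

1.56


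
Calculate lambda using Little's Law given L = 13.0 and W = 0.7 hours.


lambda = L / W = 13.0 / 0.7 = 18.57 per hour

18.57 per hour


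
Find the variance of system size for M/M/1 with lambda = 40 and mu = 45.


rho = 40/45; Var(N) = rho/(1-rho)^2 = 72.0

72.0


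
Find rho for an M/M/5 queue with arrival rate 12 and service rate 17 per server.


rho = lambda/(c*mu) = 12/(5*17) = 0.1412

0.1412


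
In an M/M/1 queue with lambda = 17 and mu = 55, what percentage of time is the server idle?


Idle fraction = (1 - rho) * 100 = (1 - 17/55) * 100 = 69.1%

69.1%


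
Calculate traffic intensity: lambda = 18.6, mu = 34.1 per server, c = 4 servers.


rho = lambda / (c * mu) = 18.6 / (4 * 34.1) = 0.1364

0.1364


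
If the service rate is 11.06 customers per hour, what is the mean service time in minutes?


Mean service time = 60/mu = 60/11.06 = 5.42 minutes

5.42 minutes


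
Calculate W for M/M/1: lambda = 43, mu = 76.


W = 1/(mu - lambda) = 1/(76 - 43) = 0.0303 hours

0.0303 hours


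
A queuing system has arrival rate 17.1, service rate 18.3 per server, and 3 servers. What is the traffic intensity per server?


rho = lambda / (c * mu) = 17.1 / (3 * 18.3) = 0.3115

0.3115


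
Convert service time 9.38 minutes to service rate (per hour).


mu = 60 / avg_service_time = 60 / 9.38 = 6.4 per hour

6.4 per hour


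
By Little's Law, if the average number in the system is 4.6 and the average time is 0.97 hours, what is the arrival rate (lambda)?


lambda = L / W = 4.6 / 0.97 = 4.74 per hour

4.74 per hour


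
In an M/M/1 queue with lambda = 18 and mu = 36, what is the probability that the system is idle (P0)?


P0 = 1 - rho = 1 - 18/36 = 0.5

0.5


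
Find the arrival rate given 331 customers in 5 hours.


lambda = total arrivals / time = 331 / 5 = 66.2 per hour

66.2 per hour


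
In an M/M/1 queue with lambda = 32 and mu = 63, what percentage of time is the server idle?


Idle fraction = (1 - rho) * 100 = (1 - 32/63) * 100 = 49.2%

49.2%


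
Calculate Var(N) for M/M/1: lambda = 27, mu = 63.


rho = 27/63; Var(N) = rho/(1-rho)^2 = 1.31

1.31


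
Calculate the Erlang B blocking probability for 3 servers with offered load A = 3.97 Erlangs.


B(N,A) = (A^N/N!) / sum(A^k/k!, k=0..N) with N=3, A=3.97 = 0.448

0.448


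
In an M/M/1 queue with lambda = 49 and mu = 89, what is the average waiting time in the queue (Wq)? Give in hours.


rho = 49/89; Wq = rho/(mu - lambda) = 0.0138 hours

0.0138 hours


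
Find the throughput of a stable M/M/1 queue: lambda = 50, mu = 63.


For a stable queue (lambda < mu), throughput = lambda = 50 per hour

50 per hour


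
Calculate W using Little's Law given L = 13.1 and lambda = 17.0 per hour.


W = L / lambda = 13.1 / 17.0 = 0.7706 hours

0.7706 hours


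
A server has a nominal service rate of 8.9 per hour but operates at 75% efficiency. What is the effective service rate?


Effective rate = mu * efficiency = 8.9 * 0.75 = 6.68 per hour

6.68 per hour


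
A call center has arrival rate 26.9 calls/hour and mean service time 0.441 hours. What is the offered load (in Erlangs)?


Offered load a = lambda * E[S] = 26.9 * 0.441 = 11.86 Erlangs

11.86 Erlangs


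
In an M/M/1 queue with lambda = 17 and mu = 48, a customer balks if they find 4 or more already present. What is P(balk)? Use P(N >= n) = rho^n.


P(N >= 4) = rho^4 = (17/48)^4 = 0.0157

0.0157


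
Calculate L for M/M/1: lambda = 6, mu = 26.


rho = 6/26; L = rho/(1-rho) = 0.3

0.3


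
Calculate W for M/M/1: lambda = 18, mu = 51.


W = 1/(mu - lambda) = 1/(51 - 18) = 0.0303 hours

0.0303 hours


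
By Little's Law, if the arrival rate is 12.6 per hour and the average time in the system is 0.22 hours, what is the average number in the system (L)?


L = lambda * W = 12.6 * 0.22 = 2.77

2.77


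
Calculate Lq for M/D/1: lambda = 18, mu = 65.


M/D/1: Lq = rho^2 / (2*(1-rho)) where rho = 18/65; Lq = 0.05

0.05


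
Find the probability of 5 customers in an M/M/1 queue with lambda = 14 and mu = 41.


rho = 14/41; P(n) = (1-rho)*rho^n = (1-14/41)*(14/41)^5 = 0.0031

0.0031


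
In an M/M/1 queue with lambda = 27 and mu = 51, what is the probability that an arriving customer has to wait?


P(wait) = rho = lambda/mu = 27/51 = 0.5294

0.5294


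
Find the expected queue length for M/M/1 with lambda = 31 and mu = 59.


rho = 31/59; Lq = rho^2/(1-rho) = 0.58

0.58


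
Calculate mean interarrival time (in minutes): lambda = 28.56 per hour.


Mean interarrival time = 60/lambda = 60/28.56 = 2.1 minutes

2.1 minutes


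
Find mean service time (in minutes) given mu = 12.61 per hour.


Mean service time = 60/mu = 60/12.61 = 4.76 minutes

4.76 minutes


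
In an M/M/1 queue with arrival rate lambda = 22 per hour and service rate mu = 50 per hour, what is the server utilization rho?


rho = lambda/mu = 22/50 = 0.44

0.44


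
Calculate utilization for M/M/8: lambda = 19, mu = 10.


rho = lambda/(c*mu) = 19/(8*10) = 0.2375

0.2375


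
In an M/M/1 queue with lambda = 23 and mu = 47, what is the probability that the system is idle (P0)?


P0 = 1 - rho = 1 - 23/47 = 0.5106

0.5106


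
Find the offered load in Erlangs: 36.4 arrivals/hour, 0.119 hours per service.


Offered load a = lambda * E[S] = 36.4 * 0.119 = 4.33 Erlangs

4.33 Erlangs


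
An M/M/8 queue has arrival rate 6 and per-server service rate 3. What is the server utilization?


rho = lambda/(c*mu) = 6/(8*3) = 0.25

0.25


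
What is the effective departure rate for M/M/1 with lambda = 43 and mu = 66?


For a stable queue (lambda < mu), throughput = lambda = 43 per hour

43 per hour


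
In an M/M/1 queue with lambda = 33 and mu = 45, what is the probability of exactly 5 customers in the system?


rho = 33/45; P(n) = (1-rho)*rho^n = (1-33/45)*(33/45)^5 = 0.0566

0.0566


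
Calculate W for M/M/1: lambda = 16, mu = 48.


W = 1/(mu - lambda) = 1/(48 - 16) = 0.0313 hours

0.0313 hours


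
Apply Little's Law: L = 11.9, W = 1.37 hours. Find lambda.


lambda = L / W = 11.9 / 1.37 = 8.69 per hour

8.69 per hour


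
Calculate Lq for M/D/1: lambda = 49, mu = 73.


M/D/1: Lq = rho^2 / (2*(1-rho)) where rho = 49/73; Lq = 0.69

0.69


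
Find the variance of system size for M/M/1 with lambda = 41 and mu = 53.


rho = 41/53; Var(N) = rho/(1-rho)^2 = 15.09

15.09


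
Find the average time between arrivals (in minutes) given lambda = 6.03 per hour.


Mean interarrival time = 60/lambda = 60/6.03 = 9.95 minutes

9.95 minutes


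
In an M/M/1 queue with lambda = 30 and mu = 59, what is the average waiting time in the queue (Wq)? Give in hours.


rho = 30/59; Wq = rho/(mu - lambda) = 0.0175 hours

0.0175 hours


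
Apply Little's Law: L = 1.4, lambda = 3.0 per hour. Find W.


W = L / lambda = 1.4 / 3.0 = 0.4667 hours

0.4667 hours


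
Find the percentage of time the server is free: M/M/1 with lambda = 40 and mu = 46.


Idle fraction = (1 - rho) * 100 = (1 - 40/46) * 100 = 13.0%

13.0%


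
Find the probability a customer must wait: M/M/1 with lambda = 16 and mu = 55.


P(wait) = rho = lambda/mu = 16/55 = 0.2909

0.2909


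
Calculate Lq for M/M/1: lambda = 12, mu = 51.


rho = 12/51; Lq = rho^2/(1-rho) = 0.07

0.07


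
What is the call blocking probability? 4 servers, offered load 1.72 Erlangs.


B(N,A) = (A^N/N!) / sum(A^k/k!, k=0..N) with N=4, A=1.72 = 0.0674

0.0674


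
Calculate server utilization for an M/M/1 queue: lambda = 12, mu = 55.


rho = lambda/mu = 12/55 = 0.2182

0.2182


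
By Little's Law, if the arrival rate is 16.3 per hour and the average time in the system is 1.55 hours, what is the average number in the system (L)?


L = lambda * W = 16.3 * 1.55 = 25.27

25.27


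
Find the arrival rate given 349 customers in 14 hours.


lambda = total arrivals / time = 349 / 14 = 24.93 per hour

24.93 per hour


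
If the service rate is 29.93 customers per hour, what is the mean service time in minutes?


Mean service time = 60/mu = 60/29.93 = 2.0 minutes

2.0 minutes


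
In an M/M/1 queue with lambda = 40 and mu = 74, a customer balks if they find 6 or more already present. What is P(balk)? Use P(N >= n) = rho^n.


P(N >= 6) = rho^6 = (40/74)^6 = 0.0249

0.0249


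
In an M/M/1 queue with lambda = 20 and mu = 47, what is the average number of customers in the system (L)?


rho = 20/47; L = rho/(1-rho) = 0.74

0.74


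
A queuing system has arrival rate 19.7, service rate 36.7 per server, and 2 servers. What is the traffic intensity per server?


rho = lambda / (c * mu) = 19.7 / (2 * 36.7) = 0.2684

0.2684


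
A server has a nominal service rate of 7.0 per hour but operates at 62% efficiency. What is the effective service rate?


Effective rate = mu * efficiency = 7.0 * 0.62 = 4.34 per hour

4.34 per hour


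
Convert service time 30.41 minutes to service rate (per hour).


mu = 60 / avg_service_time = 60 / 30.41 = 1.97 per hour

1.97 per hour


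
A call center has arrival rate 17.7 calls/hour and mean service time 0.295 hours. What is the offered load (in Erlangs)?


Offered load a = lambda * E[S] = 17.7 * 0.295 = 5.22 Erlangs

5.22 Erlangs


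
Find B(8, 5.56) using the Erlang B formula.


B(N,A) = (A^N/N!) / sum(A^k/k!, k=0..N) with N=8, A=5.56 = 0.098

0.098


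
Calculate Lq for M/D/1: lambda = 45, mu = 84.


M/D/1: Lq = rho^2 / (2*(1-rho)) where rho = 45/84; Lq = 0.31

0.31


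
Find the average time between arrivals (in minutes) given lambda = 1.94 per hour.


Mean interarrival time = 60/lambda = 60/1.94 = 30.93 minutes

30.93 minutes


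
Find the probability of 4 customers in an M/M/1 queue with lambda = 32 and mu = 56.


rho = 32/56; P(n) = (1-rho)*rho^n = (1-32/56)*(32/56)^4 = 0.0457

0.0457


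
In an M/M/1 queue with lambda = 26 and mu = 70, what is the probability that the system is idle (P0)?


P0 = 1 - rho = 1 - 26/70 = 0.6286

0.6286


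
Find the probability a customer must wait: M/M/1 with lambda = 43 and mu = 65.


P(wait) = rho = lambda/mu = 43/65 = 0.6615

0.6615


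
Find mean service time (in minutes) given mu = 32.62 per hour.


Mean service time = 60/mu = 60/32.62 = 1.84 minutes

1.84 minutes


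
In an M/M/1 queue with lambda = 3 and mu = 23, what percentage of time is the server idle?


Idle fraction = (1 - rho) * 100 = (1 - 3/23) * 100 = 87.0%

87.0%


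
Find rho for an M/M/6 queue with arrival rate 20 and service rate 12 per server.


rho = lambda/(c*mu) = 20/(6*12) = 0.2778

0.2778


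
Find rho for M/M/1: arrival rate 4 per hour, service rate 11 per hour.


rho = lambda/mu = 4/11 = 0.3636

0.3636


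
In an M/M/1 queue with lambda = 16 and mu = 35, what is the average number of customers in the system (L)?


rho = 16/35; L = rho/(1-rho) = 0.84

0.84


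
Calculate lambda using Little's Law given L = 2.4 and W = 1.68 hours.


lambda = L / W = 2.4 / 1.68 = 1.43 per hour

1.43 per hour


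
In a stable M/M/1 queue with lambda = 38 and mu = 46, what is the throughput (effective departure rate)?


For a stable queue (lambda < mu), throughput = lambda = 38 per hour

38 per hour


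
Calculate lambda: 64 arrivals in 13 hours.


lambda = total arrivals / time = 64 / 13 = 4.92 per hour

4.92 per hour


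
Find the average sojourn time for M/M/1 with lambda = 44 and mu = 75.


W = 1/(mu - lambda) = 1/(75 - 44) = 0.0323 hours

0.0323 hours


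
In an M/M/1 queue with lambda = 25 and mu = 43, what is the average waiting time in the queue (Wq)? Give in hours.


rho = 25/43; Wq = rho/(mu - lambda) = 0.0323 hours

0.0323 hours


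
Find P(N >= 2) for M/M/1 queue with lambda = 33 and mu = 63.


P(N >= 2) = rho^2 = (33/63)^2 = 0.2744

0.2744


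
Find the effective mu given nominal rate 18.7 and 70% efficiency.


Effective rate = mu * efficiency = 18.7 * 0.7 = 13.09 per hour

13.09 per hour


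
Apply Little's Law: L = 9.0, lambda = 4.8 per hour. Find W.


W = L / lambda = 9.0 / 4.8 = 1.875 hours

1.875 hours


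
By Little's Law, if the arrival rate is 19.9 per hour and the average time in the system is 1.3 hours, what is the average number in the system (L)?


L = lambda * W = 19.9 * 1.3 = 25.87

25.87


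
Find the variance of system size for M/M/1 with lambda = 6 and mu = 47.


rho = 6/47; Var(N) = rho/(1-rho)^2 = 0.17

0.17


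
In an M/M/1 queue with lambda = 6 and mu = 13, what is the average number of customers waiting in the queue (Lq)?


rho = 6/13; Lq = rho^2/(1-rho) = 0.4

0.4


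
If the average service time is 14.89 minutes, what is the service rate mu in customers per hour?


mu = 60 / avg_service_time = 60 / 14.89 = 4.03 per hour

4.03 per hour


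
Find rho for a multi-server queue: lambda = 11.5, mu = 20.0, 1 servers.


rho = lambda / (c * mu) = 11.5 / (1 * 20.0) = 0.575

0.575


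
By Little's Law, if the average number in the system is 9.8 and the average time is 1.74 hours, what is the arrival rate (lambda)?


lambda = L / W = 9.8 / 1.74 = 5.63 per hour

5.63 per hour


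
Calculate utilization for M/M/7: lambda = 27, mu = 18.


rho = lambda/(c*mu) = 27/(7*18) = 0.2143

0.2143


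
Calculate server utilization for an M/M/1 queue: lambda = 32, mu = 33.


rho = lambda/mu = 32/33 = 0.9697

0.9697


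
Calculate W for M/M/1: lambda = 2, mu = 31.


W = 1/(mu - lambda) = 1/(31 - 2) = 0.0345 hours

0.0345 hours


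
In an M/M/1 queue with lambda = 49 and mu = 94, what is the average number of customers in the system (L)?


rho = 49/94; L = rho/(1-rho) = 1.09

1.09


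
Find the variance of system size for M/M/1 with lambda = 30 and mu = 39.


rho = 30/39; Var(N) = rho/(1-rho)^2 = 14.44

14.44


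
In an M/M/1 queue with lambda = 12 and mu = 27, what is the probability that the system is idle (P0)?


P0 = 1 - rho = 1 - 12/27 = 0.5556

0.5556


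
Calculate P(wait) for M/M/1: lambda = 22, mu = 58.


P(wait) = rho = lambda/mu = 22/58 = 0.3793

0.3793


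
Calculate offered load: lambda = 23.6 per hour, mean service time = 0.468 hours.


Offered load a = lambda * E[S] = 23.6 * 0.468 = 11.04 Erlangs

11.04 Erlangs


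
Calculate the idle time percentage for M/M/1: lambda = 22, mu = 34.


Idle fraction = (1 - rho) * 100 = (1 - 22/34) * 100 = 35.3%

35.3%


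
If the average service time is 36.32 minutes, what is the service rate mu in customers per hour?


mu = 60 / avg_service_time = 60 / 36.32 = 1.65 per hour

1.65 per hour


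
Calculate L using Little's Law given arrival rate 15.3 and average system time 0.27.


L = lambda * W = 15.3 * 0.27 = 4.13

4.13


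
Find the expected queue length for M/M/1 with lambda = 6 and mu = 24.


rho = 6/24; Lq = rho^2/(1-rho) = 0.08

0.08


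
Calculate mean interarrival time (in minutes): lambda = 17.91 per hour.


Mean interarrival time = 60/lambda = 60/17.91 = 3.35 minutes

3.35 minutes


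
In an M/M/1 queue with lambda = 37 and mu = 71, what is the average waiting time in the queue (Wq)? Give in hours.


rho = 37/71; Wq = rho/(mu - lambda) = 0.0153 hours

0.0153 hours


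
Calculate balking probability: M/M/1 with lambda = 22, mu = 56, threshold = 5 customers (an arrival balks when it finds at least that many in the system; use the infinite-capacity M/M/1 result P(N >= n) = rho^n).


P(N >= 5) = rho^5 = (22/56)^5 = 0.0094

0.0094


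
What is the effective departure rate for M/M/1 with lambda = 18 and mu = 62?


For a stable queue (lambda < mu), throughput = lambda = 18 per hour

18 per hour


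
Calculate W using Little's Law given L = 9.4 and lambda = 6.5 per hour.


W = L / lambda = 9.4 / 6.5 = 1.4462 hours

1.4462 hours


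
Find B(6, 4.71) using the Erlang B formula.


B(N,A) = (A^N/N!) / sum(A^k/k!, k=0..N) with N=6, A=4.71 = 0.17

0.17


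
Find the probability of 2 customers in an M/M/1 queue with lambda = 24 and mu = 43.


rho = 24/43; P(n) = (1-rho)*rho^n = (1-24/43)*(24/43)^2 = 0.1376

0.1376


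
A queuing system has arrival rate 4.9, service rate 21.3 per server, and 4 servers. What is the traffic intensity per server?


rho = lambda / (c * mu) = 4.9 / (4 * 21.3) = 0.0575

0.0575


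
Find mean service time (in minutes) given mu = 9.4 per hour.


Mean service time = 60/mu = 60/9.4 = 6.38 minutes

6.38 minutes


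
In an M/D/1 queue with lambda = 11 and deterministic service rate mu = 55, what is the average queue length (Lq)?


M/D/1: Lq = rho^2 / (2*(1-rho)) where rho = 11/55; Lq = 0.03

0.03


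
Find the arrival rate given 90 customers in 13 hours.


lambda = total arrivals / time = 90 / 13 = 6.92 per hour

6.92 per hour


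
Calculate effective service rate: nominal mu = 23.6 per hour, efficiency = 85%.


Effective rate = mu * efficiency = 23.6 * 0.85 = 20.06 per hour

20.06 per hour


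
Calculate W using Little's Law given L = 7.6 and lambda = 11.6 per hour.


W = L / lambda = 7.6 / 11.6 = 0.6552 hours

0.6552 hours


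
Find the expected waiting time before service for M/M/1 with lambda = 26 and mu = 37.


rho = 26/37; Wq = rho/(mu - lambda) = 0.0639 hours

0.0639 hours


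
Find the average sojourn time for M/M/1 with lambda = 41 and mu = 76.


W = 1/(mu - lambda) = 1/(76 - 41) = 0.0286 hours

0.0286 hours


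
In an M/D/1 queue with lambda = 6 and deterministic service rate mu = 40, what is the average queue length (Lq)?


M/D/1: Lq = rho^2 / (2*(1-rho)) where rho = 6/40; Lq = 0.01

0.01


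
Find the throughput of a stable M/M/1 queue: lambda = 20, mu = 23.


For a stable queue (lambda < mu), throughput = lambda = 20 per hour

20 per hour


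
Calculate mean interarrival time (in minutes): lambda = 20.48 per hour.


Mean interarrival time = 60/lambda = 60/20.48 = 2.93 minutes

2.93 minutes


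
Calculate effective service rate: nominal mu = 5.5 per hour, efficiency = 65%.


Effective rate = mu * efficiency = 5.5 * 0.65 = 3.58 per hour

3.58 per hour


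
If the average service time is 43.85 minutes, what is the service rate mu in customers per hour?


mu = 60 / avg_service_time = 60 / 43.85 = 1.37 per hour

1.37 per hour


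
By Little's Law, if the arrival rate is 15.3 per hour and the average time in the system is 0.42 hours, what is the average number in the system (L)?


L = lambda * W = 15.3 * 0.42 = 6.43

6.43


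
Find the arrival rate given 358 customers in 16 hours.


lambda = total arrivals / time = 358 / 16 = 22.38 per hour

22.38 per hour


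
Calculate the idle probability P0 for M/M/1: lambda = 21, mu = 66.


P0 = 1 - rho = 1 - 21/66 = 0.6818

0.6818


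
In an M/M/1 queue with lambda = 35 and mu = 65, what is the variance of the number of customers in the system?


rho = 35/65; Var(N) = rho/(1-rho)^2 = 2.53

2.53


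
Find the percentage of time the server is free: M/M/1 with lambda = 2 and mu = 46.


Idle fraction = (1 - rho) * 100 = (1 - 2/46) * 100 = 95.7%

95.7%


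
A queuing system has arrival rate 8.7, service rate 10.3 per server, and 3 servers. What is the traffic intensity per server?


rho = lambda / (c * mu) = 8.7 / (3 * 10.3) = 0.2816

0.2816


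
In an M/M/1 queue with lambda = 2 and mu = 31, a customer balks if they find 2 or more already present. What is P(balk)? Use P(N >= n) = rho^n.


P(N >= 2) = rho^2 = (2/31)^2 = 0.0042

0.0042


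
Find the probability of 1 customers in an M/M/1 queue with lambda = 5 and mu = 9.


rho = 5/9; P(n) = (1-rho)*rho^n = (1-5/9)*(5/9)^1 = 0.2469

0.2469


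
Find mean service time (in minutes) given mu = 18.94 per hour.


Mean service time = 60/mu = 60/18.94 = 3.17 minutes

3.17 minutes


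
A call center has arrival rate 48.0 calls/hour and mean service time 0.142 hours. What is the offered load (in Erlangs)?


Offered load a = lambda * E[S] = 48.0 * 0.142 = 6.82 Erlangs

6.82 Erlangs


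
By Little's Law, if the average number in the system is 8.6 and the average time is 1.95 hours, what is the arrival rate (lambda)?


lambda = L / W = 8.6 / 1.95 = 4.41 per hour

4.41 per hour


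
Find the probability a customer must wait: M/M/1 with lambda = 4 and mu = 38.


P(wait) = rho = lambda/mu = 4/38 = 0.1053

0.1053


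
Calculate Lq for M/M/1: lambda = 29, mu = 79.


rho = 29/79; Lq = rho^2/(1-rho) = 0.21

0.21


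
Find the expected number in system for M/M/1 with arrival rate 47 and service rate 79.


rho = 47/79; L = rho/(1-rho) = 1.47

1.47


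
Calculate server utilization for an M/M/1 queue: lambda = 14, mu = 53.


rho = lambda/mu = 14/53 = 0.2642

0.2642


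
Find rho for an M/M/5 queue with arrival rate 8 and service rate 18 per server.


rho = lambda/(c*mu) = 8/(5*18) = 0.0889

0.0889


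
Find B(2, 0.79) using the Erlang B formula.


B(N,A) = (A^N/N!) / sum(A^k/k!, k=0..N) with N=2, A=0.79 = 0.1485

0.1485


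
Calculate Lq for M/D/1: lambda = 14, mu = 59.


M/D/1: Lq = rho^2 / (2*(1-rho)) where rho = 14/59; Lq = 0.04

0.04


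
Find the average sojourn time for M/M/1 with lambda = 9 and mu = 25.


W = 1/(mu - lambda) = 1/(25 - 9) = 0.0625 hours

0.0625 hours


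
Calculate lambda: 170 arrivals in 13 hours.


lambda = total arrivals / time = 170 / 13 = 13.08 per hour

13.08 per hour


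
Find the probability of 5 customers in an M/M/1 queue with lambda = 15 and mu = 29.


rho = 15/29; P(n) = (1-rho)*rho^n = (1-15/29)*(15/29)^5 = 0.0179

0.0179


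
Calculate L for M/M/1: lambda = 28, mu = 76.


rho = 28/76; L = rho/(1-rho) = 0.58

0.58


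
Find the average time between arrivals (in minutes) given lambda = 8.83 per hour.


Mean interarrival time = 60/lambda = 60/8.83 = 6.8 minutes

6.8 minutes


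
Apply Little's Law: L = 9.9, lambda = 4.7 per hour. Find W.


W = L / lambda = 9.9 / 4.7 = 2.1064 hours

2.1064 hours


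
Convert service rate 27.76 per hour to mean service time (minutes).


Mean service time = 60/mu = 60/27.76 = 2.16 minutes

2.16 minutes


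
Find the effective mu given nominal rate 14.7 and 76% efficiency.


Effective rate = mu * efficiency = 14.7 * 0.76 = 11.17 per hour

11.17 per hour


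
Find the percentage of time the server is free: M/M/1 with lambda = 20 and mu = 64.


Idle fraction = (1 - rho) * 100 = (1 - 20/64) * 100 = 68.8%

68.8%


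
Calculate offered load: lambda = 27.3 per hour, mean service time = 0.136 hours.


Offered load a = lambda * E[S] = 27.3 * 0.136 = 3.71 Erlangs

3.71 Erlangs


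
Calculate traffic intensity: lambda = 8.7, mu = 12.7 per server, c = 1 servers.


rho = lambda / (c * mu) = 8.7 / (1 * 12.7) = 0.685

0.685


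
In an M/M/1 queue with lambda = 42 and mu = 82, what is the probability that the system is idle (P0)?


P0 = 1 - rho = 1 - 42/82 = 0.4878

0.4878


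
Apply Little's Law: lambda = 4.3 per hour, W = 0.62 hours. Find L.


L = lambda * W = 4.3 * 0.62 = 2.67

2.67


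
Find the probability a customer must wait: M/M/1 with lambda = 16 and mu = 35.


P(wait) = rho = lambda/mu = 16/35 = 0.4571

0.4571


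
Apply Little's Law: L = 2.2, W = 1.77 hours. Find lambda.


lambda = L / W = 2.2 / 1.77 = 1.24 per hour

1.24 per hour


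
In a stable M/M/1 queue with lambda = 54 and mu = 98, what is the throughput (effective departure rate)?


For a stable queue (lambda < mu), throughput = lambda = 54 per hour

54 per hour


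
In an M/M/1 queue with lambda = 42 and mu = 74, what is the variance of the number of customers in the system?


rho = 42/74; Var(N) = rho/(1-rho)^2 = 3.04

3.04


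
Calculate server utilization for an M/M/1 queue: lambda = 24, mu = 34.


rho = lambda/mu = 24/34 = 0.7059

0.7059


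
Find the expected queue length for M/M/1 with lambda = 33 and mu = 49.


rho = 33/49; Lq = rho^2/(1-rho) = 1.39

1.39


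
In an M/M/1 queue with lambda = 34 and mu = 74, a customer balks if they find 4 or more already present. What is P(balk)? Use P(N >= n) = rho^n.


P(N >= 4) = rho^4 = (34/74)^4 = 0.0446

0.0446


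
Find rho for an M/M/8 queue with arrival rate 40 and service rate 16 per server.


rho = lambda/(c*mu) = 40/(8*16) = 0.3125

0.3125


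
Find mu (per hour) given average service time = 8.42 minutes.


mu = 60 / avg_service_time = 60 / 8.42 = 7.13 per hour

7.13 per hour


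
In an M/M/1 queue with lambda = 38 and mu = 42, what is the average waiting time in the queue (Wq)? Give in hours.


rho = 38/42; Wq = rho/(mu - lambda) = 0.2262 hours

0.2262 hours


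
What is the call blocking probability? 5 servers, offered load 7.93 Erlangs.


B(N,A) = (A^N/N!) / sum(A^k/k!, k=0..N) with N=5, A=7.93 = 0.4755

0.4755


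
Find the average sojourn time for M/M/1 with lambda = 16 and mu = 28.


W = 1/(mu - lambda) = 1/(28 - 16) = 0.0833 hours

0.0833 hours


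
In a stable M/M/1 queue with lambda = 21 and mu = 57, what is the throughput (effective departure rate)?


For a stable queue (lambda < mu), throughput = lambda = 21 per hour

21 per hour


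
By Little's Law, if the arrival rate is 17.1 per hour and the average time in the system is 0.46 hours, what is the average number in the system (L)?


L = lambda * W = 17.1 * 0.46 = 7.87

7.87


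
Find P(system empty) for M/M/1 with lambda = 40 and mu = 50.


P0 = 1 - rho = 1 - 40/50 = 0.2

0.2


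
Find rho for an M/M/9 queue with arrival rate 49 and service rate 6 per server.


rho = lambda/(c*mu) = 49/(9*6) = 0.9074

0.9074


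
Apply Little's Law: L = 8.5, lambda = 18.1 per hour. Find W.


W = L / lambda = 8.5 / 18.1 = 0.4696 hours

0.4696 hours


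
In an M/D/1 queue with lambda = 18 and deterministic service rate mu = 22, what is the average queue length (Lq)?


M/D/1: Lq = rho^2 / (2*(1-rho)) where rho = 18/22; Lq = 1.84

1.84


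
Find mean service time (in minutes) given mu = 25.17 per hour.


Mean service time = 60/mu = 60/25.17 = 2.38 minutes

2.38 minutes


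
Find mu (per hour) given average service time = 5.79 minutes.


mu = 60 / avg_service_time = 60 / 5.79 = 10.36 per hour

10.36 per hour


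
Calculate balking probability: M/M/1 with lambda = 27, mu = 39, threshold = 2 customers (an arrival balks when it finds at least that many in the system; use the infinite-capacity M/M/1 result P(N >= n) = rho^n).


P(N >= 2) = rho^2 = (27/39)^2 = 0.4793

0.4793


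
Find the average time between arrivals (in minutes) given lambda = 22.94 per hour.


Mean interarrival time = 60/lambda = 60/22.94 = 2.62 minutes

2.62 minutes


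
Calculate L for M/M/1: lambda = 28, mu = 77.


rho = 28/77; L = rho/(1-rho) = 0.57

0.57


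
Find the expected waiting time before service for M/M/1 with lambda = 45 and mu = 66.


rho = 45/66; Wq = rho/(mu - lambda) = 0.0325 hours

0.0325 hours


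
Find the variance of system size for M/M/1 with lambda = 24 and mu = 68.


rho = 24/68; Var(N) = rho/(1-rho)^2 = 0.84

0.84


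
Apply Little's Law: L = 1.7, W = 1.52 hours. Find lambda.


lambda = L / W = 1.7 / 1.52 = 1.12 per hour

1.12 per hour


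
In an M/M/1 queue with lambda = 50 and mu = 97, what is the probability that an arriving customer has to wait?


P(wait) = rho = lambda/mu = 50/97 = 0.5155

0.5155


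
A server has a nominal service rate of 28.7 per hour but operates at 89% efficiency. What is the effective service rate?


Effective rate = mu * efficiency = 28.7 * 0.89 = 25.54 per hour

25.54 per hour


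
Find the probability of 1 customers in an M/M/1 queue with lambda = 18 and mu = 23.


rho = 18/23; P(n) = (1-rho)*rho^n = (1-18/23)*(18/23)^1 = 0.1701

0.1701


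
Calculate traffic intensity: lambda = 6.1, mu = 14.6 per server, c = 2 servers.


rho = lambda / (c * mu) = 6.1 / (2 * 14.6) = 0.2089

0.2089


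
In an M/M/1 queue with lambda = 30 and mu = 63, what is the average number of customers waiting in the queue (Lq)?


rho = 30/63; Lq = rho^2/(1-rho) = 0.43

0.43


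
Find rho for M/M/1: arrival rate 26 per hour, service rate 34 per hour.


rho = lambda/mu = 26/34 = 0.7647

0.7647


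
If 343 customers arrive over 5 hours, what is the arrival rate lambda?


lambda = total arrivals / time = 343 / 5 = 68.6 per hour

68.6 per hour


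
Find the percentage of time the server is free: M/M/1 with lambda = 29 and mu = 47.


Idle fraction = (1 - rho) * 100 = (1 - 29/47) * 100 = 38.3%

38.3%


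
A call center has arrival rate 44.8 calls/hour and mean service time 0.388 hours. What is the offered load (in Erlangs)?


Offered load a = lambda * E[S] = 44.8 * 0.388 = 17.38 Erlangs

17.38 Erlangs


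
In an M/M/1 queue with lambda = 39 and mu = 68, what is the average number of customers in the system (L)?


rho = 39/68; L = rho/(1-rho) = 1.34

1.34


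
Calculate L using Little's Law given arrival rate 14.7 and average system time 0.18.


L = lambda * W = 14.7 * 0.18 = 2.65

2.65


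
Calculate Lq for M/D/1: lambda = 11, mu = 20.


M/D/1: Lq = rho^2 / (2*(1-rho)) where rho = 11/20; Lq = 0.34

0.34


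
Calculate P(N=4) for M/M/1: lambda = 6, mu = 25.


rho = 6/25; P(n) = (1-rho)*rho^n = (1-6/25)*(6/25)^4 = 0.0025

0.0025


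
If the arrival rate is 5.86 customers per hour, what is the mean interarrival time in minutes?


Mean interarrival time = 60/lambda = 60/5.86 = 10.24 minutes

10.24 minutes


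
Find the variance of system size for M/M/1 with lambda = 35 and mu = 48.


rho = 35/48; Var(N) = rho/(1-rho)^2 = 9.94

9.94
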